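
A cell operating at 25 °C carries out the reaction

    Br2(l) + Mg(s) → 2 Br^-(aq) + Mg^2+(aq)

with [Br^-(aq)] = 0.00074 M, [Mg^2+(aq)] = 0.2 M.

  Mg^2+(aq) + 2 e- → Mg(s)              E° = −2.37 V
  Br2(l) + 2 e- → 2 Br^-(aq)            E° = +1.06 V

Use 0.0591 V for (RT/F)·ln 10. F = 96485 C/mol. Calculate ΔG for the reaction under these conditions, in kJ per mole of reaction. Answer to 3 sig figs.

−702 kJ/mol

With Br₂/Br⁻ reduced at the cathode, E°cell = +1.06 − (−2.37) = +3.43 V and n = 2.
Q = [Br^-(aq)]^2·[Mg^2+(aq)] = 1.1×10^−7, so log Q = −6.961 and E = +3.43 − (0.0591/2)(−6.961) = +3.6357 V.
Finally ΔG = −nFE = −(2)(96485 C/mol)(+3.6357 V) = −702 kJ/mol.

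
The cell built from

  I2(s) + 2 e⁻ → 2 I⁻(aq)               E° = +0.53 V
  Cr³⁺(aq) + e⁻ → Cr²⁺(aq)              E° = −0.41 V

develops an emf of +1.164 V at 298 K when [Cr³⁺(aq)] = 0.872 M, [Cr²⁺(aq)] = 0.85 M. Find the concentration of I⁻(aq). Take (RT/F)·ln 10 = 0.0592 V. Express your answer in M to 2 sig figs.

0.00016 M

With I₂/I⁻ at the cathode and Cr³⁺/Cr²⁺ at the anode, E°cell = +0.53 − (−0.41) = +0.94 V (n = 2).
Rearranging E = E° − (0.0592/n)·log Q gives log Q = 2(+0.94 − (+1.164))/0.0592 = −7.568.
Balancing electrons gives I2(s) + 2 Cr²⁺(aq) → 2 I⁻(aq) + 2 Cr³⁺(aq); thus Q = ([I⁻(aq)]^2·[Cr³⁺(aq)]^2) / [Cr²⁺(aq)]^2.
Isolating [I⁻(aq)] in Q = 10^{−7.568} yields log [I⁻(aq)] = −3.795, i.e. 0.00016 M.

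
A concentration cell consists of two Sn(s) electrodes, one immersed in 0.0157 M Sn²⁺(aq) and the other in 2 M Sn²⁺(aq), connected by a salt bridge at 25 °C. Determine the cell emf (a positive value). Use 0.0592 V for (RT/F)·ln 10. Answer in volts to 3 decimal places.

0.062 V

For a concentration cell E°cell = 0, since both electrodes use the same couple.
The compartment with the higher Sn²⁺(aq) concentration (2 M) acts as the cathode; ions are reduced there and produced at the dilute (0.0157 M) anode.
With n = 2, Ecell = −(0.0592/2)·log([dilute]/[conc]) = −(0.0592/2)·log(0.0157/2) = +0.062 V.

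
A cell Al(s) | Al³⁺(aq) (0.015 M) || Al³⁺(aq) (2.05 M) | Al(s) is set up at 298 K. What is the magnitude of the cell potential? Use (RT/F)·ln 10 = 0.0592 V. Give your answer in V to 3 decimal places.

0.042 V

For a concentration cell E°cell = 0, since both electrodes use the same couple.
The compartment with the higher Al³⁺(aq) concentration (2.05 M) acts as the cathode; ions are reduced there and produced at the dilute (0.015 M) anode.
With n = 3, Ecell = −(0.0592/3)·log([dilute]/[conc]) = −(0.0592/3)·log(0.015/2.05) = +0.042 V.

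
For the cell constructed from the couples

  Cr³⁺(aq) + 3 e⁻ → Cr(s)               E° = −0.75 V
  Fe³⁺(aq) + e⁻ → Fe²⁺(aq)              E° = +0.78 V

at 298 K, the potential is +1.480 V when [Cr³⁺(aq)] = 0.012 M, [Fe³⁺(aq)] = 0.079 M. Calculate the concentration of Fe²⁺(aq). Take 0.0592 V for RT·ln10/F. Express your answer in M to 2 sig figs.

2.4 M

With Fe³⁺/Fe²⁺ at the cathode and Cr³⁺/Cr at the anode, E°cell = +0.78 − (−0.75) = +1.53 V (n = 3).
Rearranging E = E° − (0.0592/n)·log Q gives log Q = 3(+1.53 − (+1.480))/0.0592 = 2.534.
For 3 Fe³⁺(aq) + Cr(s) → 3 Fe²⁺(aq) + Cr³⁺(aq), the reaction quotient is Q = ([Fe²⁺(aq)]^3·[Cr³⁺(aq)]) / [Fe³⁺(aq)]^3.
Isolating [Fe²⁺(aq)] in Q = 10^{2.534} yields log [Fe²⁺(aq)] = 0.383, i.e. 2.4 M.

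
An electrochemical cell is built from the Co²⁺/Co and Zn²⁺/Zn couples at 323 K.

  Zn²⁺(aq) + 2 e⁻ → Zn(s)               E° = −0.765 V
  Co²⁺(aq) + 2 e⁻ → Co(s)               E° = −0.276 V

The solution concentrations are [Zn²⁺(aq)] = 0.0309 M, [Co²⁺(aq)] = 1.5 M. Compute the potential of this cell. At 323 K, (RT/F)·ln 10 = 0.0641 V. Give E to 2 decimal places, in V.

Since E°(Co²⁺/Co) > E°(Zn²⁺/Zn), Co²⁺/Co serves as the cathode.
The standard potential is −0.276 − (−0.765) = +0.489 V and the balanced reaction transfers n = 2 electrons.
Balancing gives Co²⁺(aq) + Zn(s) → Co(s) + Zn²⁺(aq); hence Q = [Zn²⁺(aq)] / [Co²⁺(aq)] = 0.0206 (log Q = −1.686).
Applying E = E° − (RT ln10/nF)·log Q gives +0.489 − (0.0641/2)(−1.686) = +0.54 V.

+0.54 V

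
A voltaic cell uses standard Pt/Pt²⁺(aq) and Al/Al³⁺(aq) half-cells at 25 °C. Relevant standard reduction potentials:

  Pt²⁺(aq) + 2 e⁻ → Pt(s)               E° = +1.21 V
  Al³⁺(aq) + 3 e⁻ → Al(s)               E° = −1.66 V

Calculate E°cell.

Of the two couples in this cell, the one with the more positive reduction potential is reduced at the cathode: here that is Pt²⁺/Pt (+1.21 V); Al³⁺/Al (−1.66 V) is the anode.
E°cell = E°(cathode) − E°(anode) = +1.21 − (−1.66) = +2.87 V.

+2.87 V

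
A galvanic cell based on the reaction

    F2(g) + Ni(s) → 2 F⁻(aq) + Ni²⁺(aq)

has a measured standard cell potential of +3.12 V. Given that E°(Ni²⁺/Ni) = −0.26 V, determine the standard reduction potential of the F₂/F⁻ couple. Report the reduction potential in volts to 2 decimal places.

In the reaction as written the F₂/F⁻ couple is reduced (cathode) and Ni²⁺/Ni is oxidized (anode), so E°cell = E°(F₂/F⁻) − E°(Ni²⁺/Ni).
E°(F₂/F⁻) = E°cell + E°(anode) = +3.12 + (−0.26) = +2.86 V.

+2.86 V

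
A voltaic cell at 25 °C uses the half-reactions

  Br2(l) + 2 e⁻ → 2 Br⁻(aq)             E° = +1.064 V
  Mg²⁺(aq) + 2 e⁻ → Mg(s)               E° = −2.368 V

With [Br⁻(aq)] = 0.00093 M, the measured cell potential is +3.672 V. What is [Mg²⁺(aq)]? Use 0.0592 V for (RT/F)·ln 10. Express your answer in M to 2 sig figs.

The Br₂/Br⁻ couple has the larger reduction potential, so it is the cathode: E°cell = +1.064 − (−2.368) = +3.432 V and n = 2.
Rearranging E = E° − (0.0592/n)·log Q gives log Q = 2(+3.432 − (+3.672))/0.0592 = −8.108.
The balanced reaction is Br2(l) + Mg(s) → 2 Br⁻(aq) + Mg²⁺(aq), so Q = [Br⁻(aq)]^2·[Mg²⁺(aq)].
Substituting the known concentrations and solving, log [Mg²⁺(aq)] = −2.045 and [Mg²⁺(aq)] = 0.0090 M.

0.0090 M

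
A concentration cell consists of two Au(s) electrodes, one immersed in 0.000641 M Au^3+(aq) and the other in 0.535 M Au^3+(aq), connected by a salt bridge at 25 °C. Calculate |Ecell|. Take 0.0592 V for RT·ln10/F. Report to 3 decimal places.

0.058 V

For a concentration cell E°cell = 0, since both electrodes use the same couple.
The compartment with the higher Au^3+(aq) concentration (0.535 M) acts as the cathode; ions are reduced there and produced at the dilute (0.000641 M) anode.
With n = 3, Ecell = −(0.0592/3)·log([dilute]/[conc]) = −(0.0592/3)·log(0.000641/0.535) = +0.058 V.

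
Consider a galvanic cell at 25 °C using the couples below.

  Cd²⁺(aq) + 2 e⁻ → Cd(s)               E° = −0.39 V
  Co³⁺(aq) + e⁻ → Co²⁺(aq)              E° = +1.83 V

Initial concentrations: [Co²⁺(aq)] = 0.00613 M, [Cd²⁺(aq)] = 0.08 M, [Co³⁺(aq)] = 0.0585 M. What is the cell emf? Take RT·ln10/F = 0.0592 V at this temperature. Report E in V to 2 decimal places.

The Co³⁺/Co²⁺ couple has the more positive E°, so it is the cathode; Cd²⁺/Cd is the anode.
E°cell = E°cat − E°an = +1.83 − (−0.39) = +2.22 V; n = 2.
The balanced reaction is 2 Co³⁺(aq) + Cd(s) → 2 Co²⁺(aq) + Cd²⁺(aq), so Q = ([Co²⁺(aq)]^2·[Cd²⁺(aq)]) / [Co³⁺(aq)]^2 = 0.000878 and log Q = −3.056.
Applying E = E° − (RT ln10/nF)·log Q gives +2.22 − (0.0592/2)(−3.056) = +2.31 V.

+2.31 V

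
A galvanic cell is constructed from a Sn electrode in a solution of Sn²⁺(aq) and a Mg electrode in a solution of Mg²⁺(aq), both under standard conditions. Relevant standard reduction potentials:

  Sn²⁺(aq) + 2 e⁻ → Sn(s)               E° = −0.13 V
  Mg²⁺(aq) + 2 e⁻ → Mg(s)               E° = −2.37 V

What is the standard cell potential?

+2.24 V

Of the two couples in this cell, the one with the more positive reduction potential is reduced at the cathode: here that is Sn²⁺/Sn (−0.13 V); Mg²⁺/Mg (−2.37 V) is the anode.
E°cell = E°(cathode) − E°(anode) = −0.13 − (−2.37) = +2.24 V.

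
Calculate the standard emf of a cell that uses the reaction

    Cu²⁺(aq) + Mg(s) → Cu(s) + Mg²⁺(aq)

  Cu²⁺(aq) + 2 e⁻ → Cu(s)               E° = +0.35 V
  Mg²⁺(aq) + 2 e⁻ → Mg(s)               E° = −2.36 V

Cu²⁺(aq) gains electrons, so the Cu²⁺/Cu couple is the cathode; the Mg²⁺/Mg couple is the anode.
E°cell = E°(cathode) − E°(anode) = +0.35 − (−2.36) = +2.71 V.
The positive value indicates the reaction is spontaneous as written.

+2.71 V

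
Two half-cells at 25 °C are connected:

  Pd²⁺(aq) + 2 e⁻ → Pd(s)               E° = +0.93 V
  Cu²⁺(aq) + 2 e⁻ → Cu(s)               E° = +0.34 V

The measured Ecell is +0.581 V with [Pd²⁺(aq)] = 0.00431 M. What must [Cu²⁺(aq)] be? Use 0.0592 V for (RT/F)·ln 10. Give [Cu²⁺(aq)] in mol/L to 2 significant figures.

0.0087 M

With Pd²⁺/Pd at the cathode and Cu²⁺/Cu at the anode, E°cell = +0.93 − (+0.34) = +0.59 V (n = 2).
From the Nernst equation, log Q = n(E° − E)/0.0592 = 2·(+0.59 − (+0.581))/0.0592 = 0.304.
The balanced reaction is Pd²⁺(aq) + Cu(s) → Pd(s) + Cu²⁺(aq), so Q = [Cu²⁺(aq)] / [Pd²⁺(aq)].
Isolating [Cu²⁺(aq)] in Q = 10^{0.304} yields log [Cu²⁺(aq)] = −2.062, i.e. 0.0087 M.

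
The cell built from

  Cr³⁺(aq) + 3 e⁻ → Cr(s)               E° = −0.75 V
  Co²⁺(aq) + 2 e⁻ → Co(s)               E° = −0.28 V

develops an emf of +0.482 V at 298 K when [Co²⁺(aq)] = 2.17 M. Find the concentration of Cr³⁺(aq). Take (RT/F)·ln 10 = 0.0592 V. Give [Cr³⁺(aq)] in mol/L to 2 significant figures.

With Co²⁺/Co at the cathode and Cr³⁺/Cr at the anode, E°cell = −0.28 − (−0.75) = +0.47 V (n = 6).
Rearranging E = E° − (0.0592/n)·log Q gives log Q = 6(+0.47 − (+0.482))/0.0592 = −1.216.
Balancing electrons gives 3 Co²⁺(aq) + 2 Cr(s) → 3 Co(s) + 2 Cr³⁺(aq); thus Q = [Cr³⁺(aq)]^2 / [Co²⁺(aq)]^3.
Isolating [Cr³⁺(aq)] in Q = 10^{−1.216} yields log [Cr³⁺(aq)] = −0.103, i.e. 0.79 M.

0.79 M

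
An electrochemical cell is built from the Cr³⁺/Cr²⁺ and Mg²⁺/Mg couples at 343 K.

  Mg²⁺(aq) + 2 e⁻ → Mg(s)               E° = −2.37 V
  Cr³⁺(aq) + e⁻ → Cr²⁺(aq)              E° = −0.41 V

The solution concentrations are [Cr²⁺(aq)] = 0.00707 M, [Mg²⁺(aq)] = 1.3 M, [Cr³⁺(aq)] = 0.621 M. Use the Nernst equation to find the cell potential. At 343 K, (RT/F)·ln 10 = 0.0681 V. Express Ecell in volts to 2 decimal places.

Cr³⁺/Cr²⁺ is reduced (cathode, E° = −0.41 V) and Mg²⁺/Mg is oxidized (anode).
E°cell = −0.41 − (−2.37) = +1.96 V, with n = 2 electrons transferred.
Balancing gives 2 Cr³⁺(aq) + Mg(s) → 2 Cr²⁺(aq) + Mg²⁺(aq); hence Q = ([Cr²⁺(aq)]^2·[Mg²⁺(aq)]) / [Cr³⁺(aq)]^2 = 0.000168 (log Q = −3.773).
By the Nernst equation, E = +1.96 − (0.0681/2)·(−3.773) = +2.09 V.

+2.09 V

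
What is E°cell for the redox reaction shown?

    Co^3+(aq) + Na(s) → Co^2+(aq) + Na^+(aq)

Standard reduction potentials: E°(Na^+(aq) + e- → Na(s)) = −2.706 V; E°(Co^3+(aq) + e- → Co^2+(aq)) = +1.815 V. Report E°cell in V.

In the reaction as written, Co^3+(aq) is reduced (cathode) and Na^+(aq) is produced by oxidation at the anode.
E°cell = E°(cathode) − E°(anode) = +1.815 − (−2.706) = +4.521 V.

+4.521 V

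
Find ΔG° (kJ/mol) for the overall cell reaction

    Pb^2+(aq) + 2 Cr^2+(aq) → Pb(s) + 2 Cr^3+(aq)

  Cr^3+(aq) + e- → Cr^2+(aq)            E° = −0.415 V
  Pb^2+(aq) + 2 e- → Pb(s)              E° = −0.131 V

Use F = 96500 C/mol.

−54.8 kJ/mol

In the reaction as written Pb^2+(aq) is reduced, so the Pb²⁺/Pb couple is the cathode and Cr³⁺/Cr²⁺ is the anode.
E°cell = −0.131 − (−0.415) = +0.284 V; balancing electrons gives n = 2.
ΔG° = −nFE°cell = −(2)(96500)(+0.284) J/mol = −54.8 kJ/mol.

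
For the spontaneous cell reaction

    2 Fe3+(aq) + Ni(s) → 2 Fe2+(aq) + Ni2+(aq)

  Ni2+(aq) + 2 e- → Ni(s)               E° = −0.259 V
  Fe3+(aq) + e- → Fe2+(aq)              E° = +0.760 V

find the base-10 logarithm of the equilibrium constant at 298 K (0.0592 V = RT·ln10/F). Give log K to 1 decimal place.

log K = 34.4

The Fe³⁺/Fe²⁺ couple is reduced (cathode); E°cell = +0.760 − (−0.259) = +1.019 V with n = 2.
At equilibrium E = 0, so log K = nE°cell / 0.0592 = (2)(+1.019) / 0.0592 = 34.4.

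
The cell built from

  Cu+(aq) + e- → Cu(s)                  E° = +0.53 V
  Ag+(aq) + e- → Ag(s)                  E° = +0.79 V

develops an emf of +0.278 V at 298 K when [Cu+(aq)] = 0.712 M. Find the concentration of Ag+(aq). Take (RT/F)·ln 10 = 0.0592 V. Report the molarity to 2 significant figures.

1.4 M

Ag⁺/Ag is the cathode (higher E°); E°cell = +0.79 − (+0.53) = +0.26 V with n = 1.
Rearranging E = E° − (0.0592/n)·log Q gives log Q = 1(+0.26 − (+0.278))/0.0592 = −0.304.
For Ag+(aq) + Cu(s) → Ag(s) + Cu+(aq), the reaction quotient is Q = [Cu+(aq)] / [Ag+(aq)].
Substituting the known concentrations and solving, log [Ag+(aq)] = 0.156 and [Ag+(aq)] = 1.4 M.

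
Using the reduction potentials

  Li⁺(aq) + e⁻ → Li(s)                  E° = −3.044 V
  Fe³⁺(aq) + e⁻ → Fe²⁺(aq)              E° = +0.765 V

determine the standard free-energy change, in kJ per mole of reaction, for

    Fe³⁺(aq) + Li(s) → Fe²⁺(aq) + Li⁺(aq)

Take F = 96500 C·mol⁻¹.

−368 kJ/mol

In the reaction as written Fe³⁺(aq) is reduced, so the Fe³⁺/Fe²⁺ couple is the cathode and Li⁺/Li is the anode.
E°cell = +0.765 − (−3.044) = +3.809 V; balancing electrons gives n = 1.
ΔG° = −nFE°cell = −(1)(96500)(+3.809) J/mol = −368 kJ/mol.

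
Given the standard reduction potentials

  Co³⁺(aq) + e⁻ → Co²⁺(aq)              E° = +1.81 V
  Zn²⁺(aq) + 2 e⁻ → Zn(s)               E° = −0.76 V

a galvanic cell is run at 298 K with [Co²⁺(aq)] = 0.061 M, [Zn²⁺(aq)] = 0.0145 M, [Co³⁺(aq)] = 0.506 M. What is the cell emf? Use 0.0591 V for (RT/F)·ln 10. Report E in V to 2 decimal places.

The Co³⁺/Co²⁺ couple has the more positive E°, so it is the cathode; Zn²⁺/Zn is the anode.
E°cell = E°cat − E°an = +1.81 − (−0.76) = +2.57 V; n = 2.
The balanced reaction is 2 Co³⁺(aq) + Zn(s) → 2 Co²⁺(aq) + Zn²⁺(aq), so Q = ([Co²⁺(aq)]^2·[Zn²⁺(aq)]) / [Co³⁺(aq)]^2 = 0.000211 and log Q = −3.676.
Applying E = E° − (RT ln10/nF)·log Q gives +2.57 − (0.0591/2)(−3.676) = +2.68 V.

+2.68 V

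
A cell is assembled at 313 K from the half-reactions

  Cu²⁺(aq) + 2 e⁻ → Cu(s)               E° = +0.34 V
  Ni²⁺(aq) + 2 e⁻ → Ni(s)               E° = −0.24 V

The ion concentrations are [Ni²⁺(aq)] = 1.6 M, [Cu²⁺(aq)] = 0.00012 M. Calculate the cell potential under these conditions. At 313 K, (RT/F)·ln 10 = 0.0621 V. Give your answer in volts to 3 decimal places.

+0.452 V

Cu²⁺/Cu is reduced (cathode, E° = +0.34 V) and Ni²⁺/Ni is oxidized (anode).
The standard potential is +0.34 − (−0.24) = +0.58 V and the balanced reaction transfers n = 2 electrons.
The balanced reaction is Cu²⁺(aq) + Ni(s) → Cu(s) + Ni²⁺(aq), so Q = [Ni²⁺(aq)] / [Cu²⁺(aq)] = 1.33×10^4 and log Q = 4.125.
E = E° − (0.0621/n)·log Q = +0.58 − (0.0621/2)(4.125) = +0.452 V.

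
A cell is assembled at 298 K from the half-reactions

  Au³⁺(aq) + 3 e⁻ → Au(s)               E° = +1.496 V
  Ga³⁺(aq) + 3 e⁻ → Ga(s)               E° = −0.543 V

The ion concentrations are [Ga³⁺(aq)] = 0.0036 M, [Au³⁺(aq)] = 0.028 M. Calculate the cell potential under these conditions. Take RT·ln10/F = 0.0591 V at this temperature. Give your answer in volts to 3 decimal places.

The Au³⁺/Au couple has the more positive E°, so it is the cathode; Ga³⁺/Ga is the anode.
E°cell = E°cat − E°an = +1.496 − (−0.543) = +2.039 V; n = 3.
For the overall reaction Au³⁺(aq) + Ga(s) → Au(s) + Ga³⁺(aq), Q = [Ga³⁺(aq)] / [Au³⁺(aq)] = 0.129, giving log Q = −0.891.
By the Nernst equation, E = +2.039 − (0.0591/3)·(−0.891) = +2.057 V.

+2.057 V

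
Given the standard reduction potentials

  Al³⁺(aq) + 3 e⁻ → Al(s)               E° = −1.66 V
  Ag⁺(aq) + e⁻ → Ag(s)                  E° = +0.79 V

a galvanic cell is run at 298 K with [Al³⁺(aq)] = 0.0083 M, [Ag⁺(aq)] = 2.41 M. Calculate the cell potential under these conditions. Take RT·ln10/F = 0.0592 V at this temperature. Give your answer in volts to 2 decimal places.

+2.51 V

The Ag⁺/Ag couple has the more positive E°, so it is the cathode; Al³⁺/Al is the anode.
The standard potential is +0.79 − (−1.66) = +2.45 V and the balanced reaction transfers n = 3 electrons.
The balanced reaction is 3 Ag⁺(aq) + Al(s) → 3 Ag(s) + Al³⁺(aq), so Q = [Al³⁺(aq)] / [Ag⁺(aq)]^3 = 0.000593 and log Q = −3.227.
Applying E = E° − (RT ln10/nF)·log Q gives +2.45 − (0.0592/3)(−3.227) = +2.51 V.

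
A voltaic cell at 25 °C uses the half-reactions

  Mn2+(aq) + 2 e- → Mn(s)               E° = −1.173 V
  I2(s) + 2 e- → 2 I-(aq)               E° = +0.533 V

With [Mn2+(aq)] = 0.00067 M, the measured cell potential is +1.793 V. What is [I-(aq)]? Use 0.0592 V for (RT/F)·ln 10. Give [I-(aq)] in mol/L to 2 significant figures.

1.3 M

With I₂/I⁻ at the cathode and Mn²⁺/Mn at the anode, E°cell = +0.533 − (−1.173) = +1.706 V (n = 2).
From the Nernst equation, log Q = n(E° − E)/0.0592 = 2·(+1.706 − (+1.793))/0.0592 = −2.939.
For I2(s) + Mn(s) → 2 I-(aq) + Mn2+(aq), the reaction quotient is Q = [I-(aq)]^2·[Mn2+(aq)].
Isolating [I-(aq)] in Q = 10^{−2.939} yields log [I-(aq)] = 0.117, i.e. 1.3 M.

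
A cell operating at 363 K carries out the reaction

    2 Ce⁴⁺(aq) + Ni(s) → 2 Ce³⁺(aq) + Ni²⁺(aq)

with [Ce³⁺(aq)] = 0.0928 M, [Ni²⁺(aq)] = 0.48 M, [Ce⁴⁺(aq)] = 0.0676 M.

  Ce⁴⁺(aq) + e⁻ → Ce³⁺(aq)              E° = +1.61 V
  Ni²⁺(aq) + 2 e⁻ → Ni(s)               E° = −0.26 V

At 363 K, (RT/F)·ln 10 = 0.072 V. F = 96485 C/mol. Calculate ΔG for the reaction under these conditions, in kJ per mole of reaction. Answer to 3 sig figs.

The standard cell potential is +1.61 − (−0.26) = +1.87 V, with n = 2 electrons in the balanced equation.
Q = ([Ce³⁺(aq)]^2·[Ni²⁺(aq)]) / [Ce⁴⁺(aq)]^2 = 0.905, so log Q = −0.044 and E = +1.87 − (0.072/2)(−0.044) = +1.8716 V.
Finally ΔG = −nFE = −(2)(96485 C/mol)(+1.8716 V) = −361 kJ/mol.

−361 kJ/mol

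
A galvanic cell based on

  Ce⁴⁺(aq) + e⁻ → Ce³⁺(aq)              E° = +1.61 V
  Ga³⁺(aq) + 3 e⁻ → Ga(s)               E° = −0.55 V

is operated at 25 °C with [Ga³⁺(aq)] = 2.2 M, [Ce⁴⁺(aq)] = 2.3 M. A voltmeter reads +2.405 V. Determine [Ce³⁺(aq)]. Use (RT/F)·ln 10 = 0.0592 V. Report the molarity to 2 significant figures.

With Ce⁴⁺/Ce³⁺ at the cathode and Ga³⁺/Ga at the anode, E°cell = +1.61 − (−0.55) = +2.16 V (n = 3).
Since E = E° − (0.0592/n)·log Q, log Q = n(E° − E)/0.0592 = −12.416.
Balancing electrons gives 3 Ce⁴⁺(aq) + Ga(s) → 3 Ce³⁺(aq) + Ga³⁺(aq); thus Q = ([Ce³⁺(aq)]^3·[Ga³⁺(aq)]) / [Ce⁴⁺(aq)]^3.
Substituting the known concentrations and solving, log [Ce³⁺(aq)] = −3.891 and [Ce³⁺(aq)] = 0.00013 M.

0.00013 M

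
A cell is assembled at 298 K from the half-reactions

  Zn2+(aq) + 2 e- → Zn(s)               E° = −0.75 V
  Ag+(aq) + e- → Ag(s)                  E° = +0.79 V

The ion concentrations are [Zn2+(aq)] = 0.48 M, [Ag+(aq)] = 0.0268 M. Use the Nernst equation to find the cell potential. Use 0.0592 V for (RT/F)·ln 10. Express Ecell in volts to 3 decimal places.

+1.456 V

Since E°(Ag⁺/Ag) > E°(Zn²⁺/Zn), Ag⁺/Ag serves as the cathode.
E°cell = E°cat − E°an = +0.79 − (−0.75) = +1.54 V; n = 2.
Balancing gives 2 Ag+(aq) + Zn(s) → 2 Ag(s) + Zn2+(aq); hence Q = [Zn2+(aq)] / [Ag+(aq)]^2 = 668 (log Q = 2.825).
E = E° − (0.0592/n)·log Q = +1.54 − (0.0592/2)(2.825) = +1.456 V.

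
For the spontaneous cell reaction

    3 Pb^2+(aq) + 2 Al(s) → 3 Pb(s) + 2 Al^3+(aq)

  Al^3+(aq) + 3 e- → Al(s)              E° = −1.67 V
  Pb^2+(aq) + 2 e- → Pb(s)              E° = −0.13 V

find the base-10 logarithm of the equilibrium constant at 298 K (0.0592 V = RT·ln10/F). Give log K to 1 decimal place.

log K = 156.1

The Pb²⁺/Pb couple is reduced (cathode); E°cell = −0.13 − (−1.67) = +1.54 V with n = 6.
At equilibrium E = 0, so log K = nE°cell / 0.0592 = (6)(+1.54) / 0.0592 = 156.1.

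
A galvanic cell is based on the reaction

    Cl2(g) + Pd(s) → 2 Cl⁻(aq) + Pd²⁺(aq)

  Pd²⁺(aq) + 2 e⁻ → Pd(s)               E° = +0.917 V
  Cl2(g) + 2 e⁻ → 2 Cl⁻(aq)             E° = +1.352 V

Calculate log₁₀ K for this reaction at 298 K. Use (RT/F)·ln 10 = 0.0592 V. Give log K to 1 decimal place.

The Cl₂/Cl⁻ couple is reduced (cathode); E°cell = +1.352 − (+0.917) = +0.435 V with n = 2.
At equilibrium E = 0, so log K = nE°cell / 0.0592 = (2)(+0.435) / 0.0592 = 14.7.

log K = 14.7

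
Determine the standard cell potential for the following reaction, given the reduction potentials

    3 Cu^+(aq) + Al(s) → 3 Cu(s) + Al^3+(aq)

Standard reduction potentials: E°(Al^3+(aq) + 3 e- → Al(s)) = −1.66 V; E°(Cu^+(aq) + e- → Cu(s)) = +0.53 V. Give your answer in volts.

Cu^+(aq) gains electrons, so the Cu⁺/Cu couple is the cathode; the Al³⁺/Al couple is the anode.
E°cell = E°(cathode) − E°(anode) = +0.53 − (−1.66) = +2.19 V.

+2.19 V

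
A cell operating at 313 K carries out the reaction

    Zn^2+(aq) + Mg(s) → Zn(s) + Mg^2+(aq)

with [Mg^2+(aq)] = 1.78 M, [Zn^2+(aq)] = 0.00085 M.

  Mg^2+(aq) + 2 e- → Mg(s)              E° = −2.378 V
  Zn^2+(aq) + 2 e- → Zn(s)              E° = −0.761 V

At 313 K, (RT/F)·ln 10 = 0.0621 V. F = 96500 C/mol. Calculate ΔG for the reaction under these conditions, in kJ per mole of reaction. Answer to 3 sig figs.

The standard cell potential is −0.761 − (−2.378) = +1.617 V, with n = 2 electrons in the balanced equation.
Here Q = [Mg^2+(aq)] / [Zn^2+(aq)] = 2.09×10^3 (log Q = 3.321), giving E = +1.617 − (0.0621/2)·(3.321) = +1.5139 V.
Then ΔG = −nFE = −2 × 96500 × +1.5139 J/mol = −292 kJ/mol.

−292 kJ/mol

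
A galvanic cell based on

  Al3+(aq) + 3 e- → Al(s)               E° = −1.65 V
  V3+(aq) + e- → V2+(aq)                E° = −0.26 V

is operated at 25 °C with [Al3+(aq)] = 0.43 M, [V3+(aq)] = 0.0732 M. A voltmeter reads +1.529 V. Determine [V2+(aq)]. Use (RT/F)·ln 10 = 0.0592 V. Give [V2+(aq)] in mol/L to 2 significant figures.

0.00044 M

V³⁺/V²⁺ is the cathode (higher E°); E°cell = −0.26 − (−1.65) = +1.39 V with n = 3.
Since E = E° − (0.0592/n)·log Q, log Q = n(E° − E)/0.0592 = −7.044.
For 3 V3+(aq) + Al(s) → 3 V2+(aq) + Al3+(aq), the reaction quotient is Q = ([V2+(aq)]^3·[Al3+(aq)]) / [V3+(aq)]^3.
Isolating [V2+(aq)] in Q = 10^{−7.044} yields log [V2+(aq)] = −3.361, i.e. 0.00044 M.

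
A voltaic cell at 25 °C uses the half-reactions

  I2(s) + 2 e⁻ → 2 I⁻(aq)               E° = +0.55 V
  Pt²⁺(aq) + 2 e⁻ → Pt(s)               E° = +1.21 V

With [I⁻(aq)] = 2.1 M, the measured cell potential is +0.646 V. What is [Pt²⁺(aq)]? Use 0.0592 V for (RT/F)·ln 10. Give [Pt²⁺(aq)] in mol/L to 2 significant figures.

0.076 M

Pt²⁺/Pt is the cathode (higher E°); E°cell = +1.21 − (+0.55) = +0.66 V with n = 2.
From the Nernst equation, log Q = n(E° − E)/0.0592 = 2·(+0.66 − (+0.646))/0.0592 = 0.473.
The balanced reaction is Pt²⁺(aq) + 2 I⁻(aq) → Pt(s) + I2(s), so Q = 1 / ([Pt²⁺(aq)]·[I⁻(aq)]^2).
Isolating [Pt²⁺(aq)] in Q = 10^{0.473} yields log [Pt²⁺(aq)] = −1.117, i.e. 0.076 M.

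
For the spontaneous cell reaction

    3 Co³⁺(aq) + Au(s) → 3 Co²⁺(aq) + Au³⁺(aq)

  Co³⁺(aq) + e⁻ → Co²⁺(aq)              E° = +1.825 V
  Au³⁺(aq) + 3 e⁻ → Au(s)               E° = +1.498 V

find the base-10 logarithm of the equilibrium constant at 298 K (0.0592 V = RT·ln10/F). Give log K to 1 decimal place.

log K = 16.6

The Co³⁺/Co²⁺ couple is reduced (cathode); E°cell = +1.825 − (+1.498) = +0.327 V with n = 3.
At equilibrium E = 0, so log K = nE°cell / 0.0592 = (3)(+0.327) / 0.0592 = 16.6.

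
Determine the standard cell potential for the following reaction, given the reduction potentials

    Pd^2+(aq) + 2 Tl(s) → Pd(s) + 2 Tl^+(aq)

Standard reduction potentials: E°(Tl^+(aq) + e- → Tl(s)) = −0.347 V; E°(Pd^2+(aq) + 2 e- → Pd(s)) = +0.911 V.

+1.258 V

In the reaction as written, Pd^2+(aq) is reduced (cathode) and Tl^+(aq) is produced by oxidation at the anode.
E°cell = E°(cathode) − E°(anode) = +0.911 − (−0.347) = +1.258 V.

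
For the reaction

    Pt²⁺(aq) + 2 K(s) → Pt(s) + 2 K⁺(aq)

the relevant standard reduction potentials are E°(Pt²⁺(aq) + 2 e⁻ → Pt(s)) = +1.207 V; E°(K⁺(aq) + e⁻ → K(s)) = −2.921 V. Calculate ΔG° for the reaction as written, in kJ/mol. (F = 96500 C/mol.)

In the reaction as written Pt²⁺(aq) is reduced, so the Pt²⁺/Pt couple is the cathode and K⁺/K is the anode.
E°cell = +1.207 − (−2.921) = +4.128 V; balancing electrons gives n = 2.
ΔG° = −nFE°cell = −(2)(96500)(+4.128) J/mol = −797 kJ/mol.

−797 kJ/mol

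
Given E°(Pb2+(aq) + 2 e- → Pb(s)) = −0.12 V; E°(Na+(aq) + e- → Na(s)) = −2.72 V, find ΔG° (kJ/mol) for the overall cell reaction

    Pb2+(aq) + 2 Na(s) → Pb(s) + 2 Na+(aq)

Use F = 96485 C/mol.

In the reaction as written Pb2+(aq) is reduced, so the Pb²⁺/Pb couple is the cathode and Na⁺/Na is the anode.
E°cell = −0.12 − (−2.72) = +2.60 V; balancing electrons gives n = 2.
ΔG° = −nFE°cell = −(2)(96485)(+2.60) J/mol = −502 kJ/mol.

−502 kJ/mol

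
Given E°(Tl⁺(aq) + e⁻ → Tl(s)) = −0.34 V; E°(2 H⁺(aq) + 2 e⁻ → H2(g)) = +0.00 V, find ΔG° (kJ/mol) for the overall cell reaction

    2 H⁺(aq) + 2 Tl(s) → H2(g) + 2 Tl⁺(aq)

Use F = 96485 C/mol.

−65.6 kJ/mol

In the reaction as written H⁺(aq) is reduced, so the 2H⁺/H₂ couple is the cathode and Tl⁺/Tl is the anode.
E°cell = +0.00 − (−0.34) = +0.34 V; balancing electrons gives n = 2.
ΔG° = −nFE°cell = −(2)(96485)(+0.34) J/mol = −65.6 kJ/mol.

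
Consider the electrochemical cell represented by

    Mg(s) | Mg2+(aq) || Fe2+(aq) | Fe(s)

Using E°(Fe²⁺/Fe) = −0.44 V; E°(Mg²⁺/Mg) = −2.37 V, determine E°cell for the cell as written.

By convention the left-hand electrode in cell notation is the anode (oxidation) and the right-hand electrode is the cathode (reduction).
E°cell = E°(right) − E°(left) = −0.44 − (−2.37) = +1.93 V.

+1.93 V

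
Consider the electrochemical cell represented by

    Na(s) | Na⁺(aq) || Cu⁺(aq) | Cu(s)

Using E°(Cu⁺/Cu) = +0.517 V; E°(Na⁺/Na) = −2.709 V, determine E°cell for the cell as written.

By convention the left-hand electrode in cell notation is the anode (oxidation) and the right-hand electrode is the cathode (reduction).
E°cell = E°(right) − E°(left) = +0.517 − (−2.709) = +3.226 V.

+3.226 V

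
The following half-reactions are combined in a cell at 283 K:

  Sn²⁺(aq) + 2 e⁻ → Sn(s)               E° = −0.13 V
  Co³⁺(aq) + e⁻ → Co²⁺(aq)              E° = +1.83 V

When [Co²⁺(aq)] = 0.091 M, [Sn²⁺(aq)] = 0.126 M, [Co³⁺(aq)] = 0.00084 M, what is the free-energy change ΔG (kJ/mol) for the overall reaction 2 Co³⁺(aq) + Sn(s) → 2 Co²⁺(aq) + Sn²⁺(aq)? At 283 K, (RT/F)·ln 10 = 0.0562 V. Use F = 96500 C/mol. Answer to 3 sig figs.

−361 kJ/mol

The standard cell potential is +1.83 − (−0.13) = +1.96 V, with n = 2 electrons in the balanced equation.
The reaction quotient is ([Co²⁺(aq)]^2·[Sn²⁺(aq)]) / [Co³⁺(aq)]^2 = 1.48×10^3; by Nernst, E = +1.96 − (0.0562/2)(3.170) = +1.8709 V.
ΔG = −nFE = −(2)(96500)(+1.8709) J/mol = −361 kJ/mol.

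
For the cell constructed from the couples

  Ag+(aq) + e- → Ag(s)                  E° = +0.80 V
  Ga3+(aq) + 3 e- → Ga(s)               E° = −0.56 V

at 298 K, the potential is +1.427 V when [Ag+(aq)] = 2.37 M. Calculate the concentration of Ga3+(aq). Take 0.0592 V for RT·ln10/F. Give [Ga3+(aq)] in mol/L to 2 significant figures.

The Ag⁺/Ag couple has the larger reduction potential, so it is the cathode: E°cell = +0.80 − (−0.56) = +1.36 V and n = 3.
Rearranging E = E° − (0.0592/n)·log Q gives log Q = 3(+1.36 − (+1.427))/0.0592 = −3.395.
Balancing electrons gives 3 Ag+(aq) + Ga(s) → 3 Ag(s) + Ga3+(aq); thus Q = [Ga3+(aq)] / [Ag+(aq)]^3.
Solving for the unknown gives log [Ga3+(aq)] = −2.271, so [Ga3+(aq)] ≈ 0.0054 M.

0.0054 M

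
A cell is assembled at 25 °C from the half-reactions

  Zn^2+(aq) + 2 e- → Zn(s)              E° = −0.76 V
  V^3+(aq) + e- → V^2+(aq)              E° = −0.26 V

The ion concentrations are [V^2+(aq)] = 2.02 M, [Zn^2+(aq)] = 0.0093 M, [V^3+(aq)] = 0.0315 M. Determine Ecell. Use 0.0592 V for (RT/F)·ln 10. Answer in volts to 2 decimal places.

The V³⁺/V²⁺ couple has the more positive E°, so it is the cathode; Zn²⁺/Zn is the anode.
The standard potential is −0.26 − (−0.76) = +0.50 V and the balanced reaction transfers n = 2 electrons.
For the overall reaction 2 V^3+(aq) + Zn(s) → 2 V^2+(aq) + Zn^2+(aq), Q = ([V^2+(aq)]^2·[Zn^2+(aq)]) / [V^3+(aq)]^2 = 38.2, giving log Q = 1.583.
Applying E = E° − (RT ln10/nF)·log Q gives +0.50 − (0.0592/2)(1.583) = +0.45 V.

+0.45 V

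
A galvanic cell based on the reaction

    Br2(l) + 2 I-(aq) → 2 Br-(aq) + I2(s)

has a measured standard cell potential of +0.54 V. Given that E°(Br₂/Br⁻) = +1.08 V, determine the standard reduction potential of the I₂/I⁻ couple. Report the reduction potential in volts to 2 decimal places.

+0.54 V

In the reaction as written the Br₂/Br⁻ couple is reduced (cathode) and I₂/I⁻ is oxidized (anode), so E°cell = E°(Br₂/Br⁻) − E°(I₂/I⁻).
E°(I₂/I⁻) = E°(cathode) − E°cell = +1.08 − (+0.54) = +0.54 V.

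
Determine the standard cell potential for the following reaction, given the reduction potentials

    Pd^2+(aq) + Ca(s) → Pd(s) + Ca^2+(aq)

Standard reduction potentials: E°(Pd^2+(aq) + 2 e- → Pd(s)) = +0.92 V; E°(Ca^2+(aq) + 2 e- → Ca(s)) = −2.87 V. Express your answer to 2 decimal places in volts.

Pd^2+(aq) gains electrons, so the Pd²⁺/Pd couple is the cathode; the Ca²⁺/Ca couple is the anode.
E°cell = E°(cathode) − E°(anode) = +0.92 − (−2.87) = +3.79 V.

+3.79 V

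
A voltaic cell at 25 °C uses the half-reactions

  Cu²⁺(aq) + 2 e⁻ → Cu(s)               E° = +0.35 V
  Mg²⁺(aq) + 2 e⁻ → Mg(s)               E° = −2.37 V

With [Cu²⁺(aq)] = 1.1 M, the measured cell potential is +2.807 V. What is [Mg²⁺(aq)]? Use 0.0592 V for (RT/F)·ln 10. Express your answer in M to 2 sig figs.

The Cu²⁺/Cu couple has the larger reduction potential, so it is the cathode: E°cell = +0.35 − (−2.37) = +2.72 V and n = 2.
Rearranging E = E° − (0.0592/n)·log Q gives log Q = 2(+2.72 − (+2.807))/0.0592 = −2.939.
Balancing electrons gives Cu²⁺(aq) + Mg(s) → Cu(s) + Mg²⁺(aq); thus Q = [Mg²⁺(aq)] / [Cu²⁺(aq)].
Solving for the unknown gives log [Mg²⁺(aq)] = −2.898, so [Mg²⁺(aq)] ≈ 0.0013 M.

0.0013 M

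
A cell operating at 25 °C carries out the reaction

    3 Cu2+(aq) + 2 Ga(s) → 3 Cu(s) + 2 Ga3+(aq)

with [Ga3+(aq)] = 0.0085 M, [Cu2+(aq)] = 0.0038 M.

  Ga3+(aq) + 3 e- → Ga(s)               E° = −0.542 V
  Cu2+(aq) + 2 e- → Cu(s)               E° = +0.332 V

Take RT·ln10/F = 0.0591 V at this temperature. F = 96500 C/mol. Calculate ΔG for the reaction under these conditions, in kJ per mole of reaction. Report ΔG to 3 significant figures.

−488 kJ/mol

The standard cell potential is +0.332 − (−0.542) = +0.874 V, with n = 6 electrons in the balanced equation.
Q = [Ga3+(aq)]^2 / [Cu2+(aq)]^3 = 1.32×10^3, so log Q = 3.119 and E = +0.874 − (0.0591/6)(3.119) = +0.8433 V.
Then ΔG = −nFE = −6 × 96500 × +0.8433 J/mol = −488 kJ/mol.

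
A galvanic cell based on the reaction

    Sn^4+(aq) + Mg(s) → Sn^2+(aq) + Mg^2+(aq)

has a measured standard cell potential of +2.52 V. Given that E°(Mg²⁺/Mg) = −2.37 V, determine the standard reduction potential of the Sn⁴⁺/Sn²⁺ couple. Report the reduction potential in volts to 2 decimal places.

In the reaction as written the Sn⁴⁺/Sn²⁺ couple is reduced (cathode) and Mg²⁺/Mg is oxidized (anode), so E°cell = E°(Sn⁴⁺/Sn²⁺) − E°(Mg²⁺/Mg).
E°(Sn⁴⁺/Sn²⁺) = E°cell + E°(anode) = +2.52 + (−2.37) = +0.15 V.

+0.15 V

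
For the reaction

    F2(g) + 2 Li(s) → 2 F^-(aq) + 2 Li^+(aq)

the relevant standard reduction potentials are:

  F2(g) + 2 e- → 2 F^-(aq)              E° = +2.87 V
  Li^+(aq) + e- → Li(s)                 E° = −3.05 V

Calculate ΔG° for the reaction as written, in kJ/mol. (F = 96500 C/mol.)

In the reaction as written F2(g) is reduced, so the F₂/F⁻ couple is the cathode and Li⁺/Li is the anode.
E°cell = +2.87 − (−3.05) = +5.92 V; balancing electrons gives n = 2.
ΔG° = −nFE°cell = −(2)(96500)(+5.92) J/mol = −1143 kJ/mol.

−1143 kJ/mol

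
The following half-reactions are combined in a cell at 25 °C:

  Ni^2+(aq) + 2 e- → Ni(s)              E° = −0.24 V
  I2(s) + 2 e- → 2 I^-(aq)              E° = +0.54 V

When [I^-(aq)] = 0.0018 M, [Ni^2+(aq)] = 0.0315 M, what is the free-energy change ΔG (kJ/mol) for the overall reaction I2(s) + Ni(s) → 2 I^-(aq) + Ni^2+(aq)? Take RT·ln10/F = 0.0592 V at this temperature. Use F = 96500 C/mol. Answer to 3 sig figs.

−190 kJ/mol

E°cell = +0.54 − (−0.24) = +0.78 V; the balanced reaction transfers n = 2 electrons.
Q = [I^-(aq)]^2·[Ni^2+(aq)] = 1.02×10^−7, so log Q = −6.991 and E = +0.78 − (0.0592/2)(−6.991) = +0.9869 V.
Then ΔG = −nFE = −2 × 96500 × +0.9869 J/mol = −190 kJ/mol.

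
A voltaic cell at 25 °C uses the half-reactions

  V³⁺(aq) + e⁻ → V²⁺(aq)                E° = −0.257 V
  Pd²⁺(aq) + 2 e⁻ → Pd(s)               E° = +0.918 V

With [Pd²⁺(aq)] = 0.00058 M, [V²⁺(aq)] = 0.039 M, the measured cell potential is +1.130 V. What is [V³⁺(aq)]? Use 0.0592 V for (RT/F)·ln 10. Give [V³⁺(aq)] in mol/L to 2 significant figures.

0.0054 M

The Pd²⁺/Pd couple has the larger reduction potential, so it is the cathode: E°cell = +0.918 − (−0.257) = +1.175 V and n = 2.
From the Nernst equation, log Q = n(E° − E)/0.0592 = 2·(+1.175 − (+1.130))/0.0592 = 1.520.
For Pd²⁺(aq) + 2 V²⁺(aq) → Pd(s) + 2 V³⁺(aq), the reaction quotient is Q = [V³⁺(aq)]^2 / ([Pd²⁺(aq)]·[V²⁺(aq)]^2).
Isolating [V³⁺(aq)] in Q = 10^{1.520} yields log [V³⁺(aq)] = −2.267, i.e. 0.0054 M.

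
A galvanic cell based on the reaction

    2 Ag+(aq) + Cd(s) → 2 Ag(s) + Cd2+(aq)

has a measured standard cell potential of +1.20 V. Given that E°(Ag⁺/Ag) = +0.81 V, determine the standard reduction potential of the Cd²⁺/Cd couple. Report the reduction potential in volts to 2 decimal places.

In the reaction as written the Ag⁺/Ag couple is reduced (cathode) and Cd²⁺/Cd is oxidized (anode), so E°cell = E°(Ag⁺/Ag) − E°(Cd²⁺/Cd).
E°(Cd²⁺/Cd) = E°(cathode) − E°cell = +0.81 − (+1.20) = −0.39 V.

−0.39 V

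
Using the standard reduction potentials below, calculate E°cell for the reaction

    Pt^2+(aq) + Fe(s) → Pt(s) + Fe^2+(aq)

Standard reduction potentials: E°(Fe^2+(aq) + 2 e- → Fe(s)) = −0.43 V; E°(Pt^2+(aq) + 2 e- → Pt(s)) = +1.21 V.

Pt^2+(aq) gains electrons, so the Pt²⁺/Pt couple is the cathode; the Fe²⁺/Fe couple is the anode.
E°cell = E°(cathode) − E°(anode) = +1.21 − (−0.43) = +1.64 V.
The positive value indicates the reaction is spontaneous as written.

+1.64 V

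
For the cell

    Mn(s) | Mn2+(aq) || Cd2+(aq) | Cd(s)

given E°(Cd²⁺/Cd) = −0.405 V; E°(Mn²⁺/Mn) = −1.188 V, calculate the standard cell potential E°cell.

+0.783 V

By convention the left-hand electrode in cell notation is the anode (oxidation) and the right-hand electrode is the cathode (reduction).
E°cell = E°(right) − E°(left) = −0.405 − (−1.188) = +0.783 V.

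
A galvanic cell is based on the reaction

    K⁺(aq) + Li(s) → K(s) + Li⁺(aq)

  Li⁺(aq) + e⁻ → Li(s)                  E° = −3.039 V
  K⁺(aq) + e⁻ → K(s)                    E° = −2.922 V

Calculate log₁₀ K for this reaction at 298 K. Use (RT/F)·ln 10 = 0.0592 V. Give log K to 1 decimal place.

The K⁺/K couple is reduced (cathode); E°cell = −2.922 − (−3.039) = +0.117 V with n = 1.
At equilibrium E = 0, so log K = nE°cell / 0.0592 = (1)(+0.117) / 0.0592 = 2.0.

log K = 2.0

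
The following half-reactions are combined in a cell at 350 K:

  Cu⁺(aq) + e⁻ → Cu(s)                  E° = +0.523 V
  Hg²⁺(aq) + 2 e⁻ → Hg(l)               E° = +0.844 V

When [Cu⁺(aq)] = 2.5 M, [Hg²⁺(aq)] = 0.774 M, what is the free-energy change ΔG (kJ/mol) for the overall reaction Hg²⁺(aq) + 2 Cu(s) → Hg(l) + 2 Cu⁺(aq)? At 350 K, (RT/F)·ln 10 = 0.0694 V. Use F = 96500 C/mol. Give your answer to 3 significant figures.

E°cell = +0.844 − (+0.523) = +0.321 V; the balanced reaction transfers n = 2 electrons.
Q = [Cu⁺(aq)]^2 / [Hg²⁺(aq)] = 8.07, so log Q = 0.907 and E = +0.321 − (0.0694/2)(0.907) = +0.2895 V.
Finally ΔG = −nFE = −(2)(96500 C/mol)(+0.2895 V) = −55.9 kJ/mol.

−55.9 kJ/mol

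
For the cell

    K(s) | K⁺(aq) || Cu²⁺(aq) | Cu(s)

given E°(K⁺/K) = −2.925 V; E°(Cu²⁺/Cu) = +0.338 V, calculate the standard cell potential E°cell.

By convention the left-hand electrode in cell notation is the anode (oxidation) and the right-hand electrode is the cathode (reduction).
E°cell = E°(right) − E°(left) = +0.338 − (−2.925) = +3.263 V.

+3.263 V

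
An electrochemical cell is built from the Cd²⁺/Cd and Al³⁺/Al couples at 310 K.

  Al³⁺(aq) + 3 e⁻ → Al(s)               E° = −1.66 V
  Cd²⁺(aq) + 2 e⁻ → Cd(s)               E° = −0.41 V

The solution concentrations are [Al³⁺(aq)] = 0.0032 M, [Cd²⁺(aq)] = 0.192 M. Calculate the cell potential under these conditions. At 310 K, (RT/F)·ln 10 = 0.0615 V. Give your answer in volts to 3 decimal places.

+1.279 V

Cd²⁺/Cd is reduced (cathode, E° = −0.41 V) and Al³⁺/Al is oxidized (anode).
The standard potential is −0.41 − (−1.66) = +1.25 V and the balanced reaction transfers n = 6 electrons.
Balancing gives 3 Cd²⁺(aq) + 2 Al(s) → 3 Cd(s) + 2 Al³⁺(aq); hence Q = [Al³⁺(aq)]^2 / [Cd²⁺(aq)]^3 = 0.00145 (log Q = −2.840).
Applying E = E° − (RT ln10/nF)·log Q gives +1.25 − (0.0615/6)(−2.840) = +1.279 V.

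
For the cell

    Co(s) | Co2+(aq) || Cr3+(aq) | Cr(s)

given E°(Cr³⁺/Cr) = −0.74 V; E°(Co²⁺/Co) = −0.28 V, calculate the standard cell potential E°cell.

−0.46 V

By convention the left-hand electrode in cell notation is the anode (oxidation) and the right-hand electrode is the cathode (reduction).
E°cell = E°(right) − E°(left) = −0.74 − (−0.28) = −0.46 V.
The negative sign shows that, as written, the cell would require an external voltage to drive the reaction.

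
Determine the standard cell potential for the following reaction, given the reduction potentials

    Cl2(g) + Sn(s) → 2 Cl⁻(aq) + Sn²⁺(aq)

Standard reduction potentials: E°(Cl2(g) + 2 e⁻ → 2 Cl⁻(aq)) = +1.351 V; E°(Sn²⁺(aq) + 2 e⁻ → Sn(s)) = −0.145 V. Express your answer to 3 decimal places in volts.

Cl2(g) gains electrons, so the Cl₂/Cl⁻ couple is the cathode; the Sn²⁺/Sn couple is the anode.
E°cell = E°(cathode) − E°(anode) = +1.351 − (−0.145) = +1.496 V.

+1.496 V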